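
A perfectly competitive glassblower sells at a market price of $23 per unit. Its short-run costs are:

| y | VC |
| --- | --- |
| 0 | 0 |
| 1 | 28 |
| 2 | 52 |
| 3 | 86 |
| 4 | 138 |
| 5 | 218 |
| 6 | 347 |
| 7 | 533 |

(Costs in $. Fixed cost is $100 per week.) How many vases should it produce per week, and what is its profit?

Profit at each row (π = 23y − TC): y=0: -100; y=1: -105; y=2: -106; y=3: -117; y=4: -146; y=5: -203; y=6: -309; y=7: -472.
Profit is highest at y = 0. Equivalently, the lowest AVC in the table is 52/2 ≈ $26 at y = 2, and P = $23 falls below it — price never covers variable cost, so the firm shuts down and loses only its fixed cost.

y = 0 (shut down); profit = -$100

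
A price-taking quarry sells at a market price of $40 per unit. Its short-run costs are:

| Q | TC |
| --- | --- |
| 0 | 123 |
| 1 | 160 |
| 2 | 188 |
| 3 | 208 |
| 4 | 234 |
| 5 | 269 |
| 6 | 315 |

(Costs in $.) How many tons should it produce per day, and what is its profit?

Profit at each row (π = 40Q − TC): Q=0: -123; Q=1: -120; Q=2: -108; Q=3: -88; Q=4: -74; Q=5: -69; Q=6: -75.
Profit is maximized at Q = 5. AVC there is 146/5 = $29.20 ≤ P, so producing beats shutting down (which would give -$123).

Q = 5; profit = -$69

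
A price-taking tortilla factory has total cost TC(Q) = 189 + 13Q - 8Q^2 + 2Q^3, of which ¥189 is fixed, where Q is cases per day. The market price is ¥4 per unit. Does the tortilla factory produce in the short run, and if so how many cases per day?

From TC, MC = TC'(Q) = 13 - 16Q + 6Q^2 and AVC = VC/Q = 13 - 8Q + 2Q^2.
AVC hits its minimum where MC = AVC, at Q = 2, giving min AVC = 13 - 8·2 + 2·2^2 = ¥5.
With P < min AVC (¥4 < ¥5), every unit sold adds to the loss.
Best response: produce nothing and absorb the ¥189 fixed cost.

Shut down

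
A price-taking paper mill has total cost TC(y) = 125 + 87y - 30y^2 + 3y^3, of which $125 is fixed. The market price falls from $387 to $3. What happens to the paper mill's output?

Output falls from 10 to 0 (the firm shuts down)

MC = 87 - 60y + 9y^2; the shutdown threshold is min AVC = $12 (at y = 5).
With P = $387 above the shutdown price, P = MC gives y = 10.
At P = $3 < min AVC = $12, price no longer covers variable cost at any output, so the firm shuts down: y = 0.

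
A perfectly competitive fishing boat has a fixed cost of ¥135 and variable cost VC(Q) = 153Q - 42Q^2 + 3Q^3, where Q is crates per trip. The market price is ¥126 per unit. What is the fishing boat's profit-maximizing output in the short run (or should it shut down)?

From TC, MC = TC'(Q) = 153 - 84Q + 9Q^2 and AVC = VC/Q = 153 - 42Q + 3Q^2.
AVC hits its minimum where MC = AVC, at Q = 7, giving min AVC = 153 - 42·7 + 3·7^2 = ¥6.
Since P = ¥126 ≥ min AVC = ¥6, price covers variable cost and the firm should produce.
P = MC gives 27 - 84Q + 9Q^2 = 0, with roots 1/3 and 9. Take the larger (rising MC): Q* = 9.
Check: AVC at Q = 9 is ¥18 ≤ P, so revenue covers variable cost.
Profit = P·Q − TC = 126·9 − 297 = ¥837.

Produce at Q = 9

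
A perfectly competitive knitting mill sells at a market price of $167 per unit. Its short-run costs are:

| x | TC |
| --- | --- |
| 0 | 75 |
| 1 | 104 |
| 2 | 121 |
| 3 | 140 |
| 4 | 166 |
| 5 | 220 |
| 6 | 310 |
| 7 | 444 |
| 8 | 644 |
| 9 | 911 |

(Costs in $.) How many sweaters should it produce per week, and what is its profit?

x = 7; profit = $725

Tabulate TR − TC: x=0: -75; x=1: 63; x=2: 213; x=3: 361; x=4: 502; x=5: 615; x=6: 692; x=7: 725; x=8: 692; x=9: 592.
Profit is maximized at x = 7. AVC there is 369/7 = $52.71 ≤ P, so producing beats shutting down (which would give -$75).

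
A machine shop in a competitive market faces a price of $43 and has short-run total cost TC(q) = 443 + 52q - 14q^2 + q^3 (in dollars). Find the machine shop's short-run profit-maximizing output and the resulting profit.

AVC = 52 - 14q + q^2; min AVC = $3 at q = 7. Since P = $43 ≥ min AVC, the firm produces.
MC = 52 - 28q + 3q^2. Setting P = MC and taking the root on the rising branch gives q* = 9.
TR = 43·9 = 387. TC = 443 + 63 = 506. Profit = 387 − 506 = -$119.
By producing, the firm covers all variable cost plus $324 of fixed cost; shutting down would lose the full $443.

Profit = -$119 at q = 9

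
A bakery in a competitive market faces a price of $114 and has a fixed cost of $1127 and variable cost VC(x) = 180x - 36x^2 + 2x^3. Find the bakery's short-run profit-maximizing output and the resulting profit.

AVC = 180 - 36x + 2x^2; min AVC = $18 at x = 9. Since P = $114 ≥ min AVC, the firm produces.
MC = 180 - 72x + 6x^2. Setting P = MC and taking the root on the rising branch gives x* = 11.
TR = 114·11 = 1254. TC = 1127 + 286 = 1413. Profit = 1254 − 1413 = -$159.
That loss of $159 beats the $1127 the firm would lose by shutting down; producing recovers $968 of fixed cost.

Profit = -$159 at x = 11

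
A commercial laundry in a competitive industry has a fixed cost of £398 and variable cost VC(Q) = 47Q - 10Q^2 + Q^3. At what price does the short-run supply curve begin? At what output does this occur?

£22 per unit, at Q = 5

The shutdown price is the minimum of AVC. VC = 47Q - 10Q^2 + Q^3, so AVC = 47 - 10Q + Q^2.
At the minimum of AVC, MC = AVC. MC = 47 - 20Q + 3Q^2; setting MC = AVC gives 2Q^2 - 10Q = 0, so Q = 5. min AVC = 22.
For P < £22 the firm produces nothing.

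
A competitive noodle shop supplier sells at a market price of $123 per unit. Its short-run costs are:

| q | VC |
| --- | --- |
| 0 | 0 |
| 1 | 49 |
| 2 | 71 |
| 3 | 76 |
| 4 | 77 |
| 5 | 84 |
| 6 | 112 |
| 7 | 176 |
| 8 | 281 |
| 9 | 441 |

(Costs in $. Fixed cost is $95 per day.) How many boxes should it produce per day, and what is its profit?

q = 8; profit = $608

Compute π = P·q − TC at each output: q=0: -95; q=1: -21; q=2: 80; q=3: 198; q=4: 320; q=5: 436; q=6: 531; q=7: 590; q=8: 608; q=9: 571.
Profit is maximized at q = 8. AVC there is 281/8 = $35.12 ≤ P, so producing beats shutting down (which would give -$95).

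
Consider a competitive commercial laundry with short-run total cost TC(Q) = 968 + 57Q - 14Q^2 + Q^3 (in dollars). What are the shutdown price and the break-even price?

Shutdown price = $8; break-even price = $112

AVC = 57 - 14Q + Q^2; minimized at Q = 7, giving min AVC = $8. That is the shutdown price.
ATC = 968/Q + 57 - 14Q + Q^2. Setting dATC/dQ = −968/Q^2 − 14 + 2Q = 0 gives Q = 11 (since 2·11^3 − 14·11^2 = 968).
min ATC = 968/11 + 57 − 14·11 + 11^2 = $112. That is the break-even price.
For $8 ≤ P < $112 the firm produces at a loss; below $8 it shuts down.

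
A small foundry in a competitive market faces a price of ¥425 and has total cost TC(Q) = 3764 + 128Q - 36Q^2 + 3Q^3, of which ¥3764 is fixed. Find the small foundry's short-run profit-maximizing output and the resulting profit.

AVC = 128 - 36Q + 3Q^2 has its minimum ¥20 at Q = 6; price ¥425 clears that bar, so the firm operates.
MC = 128 - 72Q + 9Q^2. Setting P = MC and taking the root on the rising branch gives Q* = 11.
TR = 425·11 = 4675. TC = 3764 + 1045 = 4809. Profit = 4675 − 4809 = -¥134.
That loss of ¥134 beats the ¥3764 the firm would lose by shutting down; producing recovers ¥3630 of fixed cost.

Profit = -¥134 at Q = 11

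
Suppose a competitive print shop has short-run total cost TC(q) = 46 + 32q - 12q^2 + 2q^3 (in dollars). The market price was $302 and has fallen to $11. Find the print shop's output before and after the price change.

Output falls from 9 to 0 (the firm shuts down)

AVC = 32 - 12q + 2q^2, minimized at q = 3 where min AVC = $14. MC = 32 - 24q + 6q^2.
With P = $302 above the shutdown price, P = MC gives q = 9.
At P = $11 < min AVC = $14, price no longer covers variable cost at any output, so the firm shuts down: q = 0.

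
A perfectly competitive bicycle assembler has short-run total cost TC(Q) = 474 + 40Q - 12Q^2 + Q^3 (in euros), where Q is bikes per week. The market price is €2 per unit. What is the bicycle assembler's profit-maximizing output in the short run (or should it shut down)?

Shut down

Variable cost is VC = 40Q - 12Q^2 + Q^3, so AVC = VC/Q = 40 - 12Q + Q^2 and MC = dTC/dQ = 40 - 24Q + 3Q^2.
AVC is minimized where dAVC/dQ = -12 + 2Q = 0, at Q = 6; min AVC = 40 - 12·6 + 6^2 = €4.
P = €2 lies below min AVC = €4; no output level covers variable cost.
The firm minimizes its loss by shutting down and losing only its fixed cost of €474.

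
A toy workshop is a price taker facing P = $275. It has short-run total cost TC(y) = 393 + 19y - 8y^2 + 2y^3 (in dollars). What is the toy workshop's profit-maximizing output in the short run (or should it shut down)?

Produce at y = 8

From TC, MC = TC'(y) = 19 - 16y + 6y^2 and AVC = VC/y = 19 - 8y + 2y^2.
AVC is minimized where dAVC/dy = -8 + 4y = 0, at y = 2; min AVC = 19 - 8·2 + 2·2^2 = $11.
P = $275 exceeds min AVC = $11, so the firm stays open.
Solving P = MC: -256 - 16y + 6y^2 = 0 ⇒ y = -16/3 or 8. On the upward-sloping branch, y* = 8.
Check: AVC at y = 8 is $83 ≤ P, so revenue covers variable cost.
Profit = P·y − TC = 275·8 − 1057 = $1143.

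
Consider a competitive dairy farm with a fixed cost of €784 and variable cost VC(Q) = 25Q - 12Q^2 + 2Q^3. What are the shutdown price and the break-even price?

Shutdown price = €7; break-even price = €151

Shutdown price = min AVC. AVC = 25 - 12Q + 2Q^2, with vertex at Q = 3 and minimum €7.
ATC = 784/Q + 25 - 12Q + 2Q^2. Setting dATC/dQ = −784/Q^2 − 12 + 4Q = 0 gives Q = 7 (since 4·7^3 − 12·7^2 = 784).
min ATC = 784/7 + 25 − 12·7 + 2·7^2 = €151. That is the break-even price.
For €7 ≤ P < €151 the firm produces at a loss; below €7 it shuts down.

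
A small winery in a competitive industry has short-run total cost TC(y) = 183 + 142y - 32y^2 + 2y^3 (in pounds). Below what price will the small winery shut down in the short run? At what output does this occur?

£14 per unit, at y = 8

The shutdown price is the minimum of AVC. VC = 142y - 32y^2 + 2y^3, so AVC = 142 - 32y + 2y^2.
At the minimum of AVC, MC = AVC. MC = 142 - 64y + 6y^2; setting MC = AVC gives 4y^2 - 32y = 0, so y = 8. min AVC = 14.
The firm shuts down for any P below £14.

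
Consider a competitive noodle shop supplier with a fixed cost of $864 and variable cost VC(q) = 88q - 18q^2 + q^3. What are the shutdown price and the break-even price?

Shutdown price = $7; break-even price = $88

AVC = 88 - 18q + q^2; minimized at q = 9, giving min AVC = $7. That is the shutdown price.
ATC = 864/q + 88 - 18q + q^2. Setting dATC/dq = −864/q^2 − 18 + 2q = 0 gives q = 12 (since 2·12^3 − 18·12^2 = 864).
min ATC = 864/12 + 88 − 18·12 + 12^2 = $88. That is the break-even price.
Between these two prices the firm operates at a loss; above $88 it earns a profit.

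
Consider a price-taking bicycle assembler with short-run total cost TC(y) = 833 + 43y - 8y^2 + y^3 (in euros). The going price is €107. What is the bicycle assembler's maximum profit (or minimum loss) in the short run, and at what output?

Profit = -€321 at y = 8

AVC = 43 - 8y + y^2 has its minimum €27 at y = 4; price €107 clears that bar, so the firm operates.
MC = 43 - 16y + 3y^2. Setting P = MC and taking the root on the rising branch gives y* = 8.
TR = 107·8 = 856. TC = 833 + 344 = 1177. Profit = 856 − 1177 = -€321.
By producing, the firm covers all variable cost plus €512 of fixed cost; shutting down would lose the full €833.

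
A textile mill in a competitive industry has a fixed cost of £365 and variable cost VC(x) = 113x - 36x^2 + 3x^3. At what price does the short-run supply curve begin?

£5 per unit

Short-run supply begins at min AVC. From VC = 113x - 36x^2 + 3x^3, AVC = 113 - 36x + 3x^2.
dAVC/dx = -36 + 6x = 0 gives x = 6. min AVC = 113 - 36·6 + 3·6^2 = 5.
For P < £5 the firm produces nothing.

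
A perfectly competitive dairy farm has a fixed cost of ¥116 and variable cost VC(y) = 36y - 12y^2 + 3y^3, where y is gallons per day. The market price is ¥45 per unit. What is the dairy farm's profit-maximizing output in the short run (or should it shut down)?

Produce at y = 3

From TC, MC = TC'(y) = 36 - 24y + 9y^2 and AVC = VC/y = 36 - 12y + 3y^2.
AVC is minimized where dAVC/dy = -12 + 6y = 0, at y = 2; min AVC = 36 - 12·2 + 3·2^2 = ¥24.
P = ¥45 exceeds min AVC = ¥24, so the firm stays open.
Solving P = MC: -9 - 24y + 9y^2 = 0 ⇒ y = -1/3 or 3. On the upward-sloping branch, y* = 3.
Check: AVC at y = 3 is ¥27 ≤ P, so revenue covers variable cost.
Profit = P·y − TC = 45·3 − 197 = -¥62, a loss, but smaller than the ¥116 fixed cost the firm would lose by shutting down.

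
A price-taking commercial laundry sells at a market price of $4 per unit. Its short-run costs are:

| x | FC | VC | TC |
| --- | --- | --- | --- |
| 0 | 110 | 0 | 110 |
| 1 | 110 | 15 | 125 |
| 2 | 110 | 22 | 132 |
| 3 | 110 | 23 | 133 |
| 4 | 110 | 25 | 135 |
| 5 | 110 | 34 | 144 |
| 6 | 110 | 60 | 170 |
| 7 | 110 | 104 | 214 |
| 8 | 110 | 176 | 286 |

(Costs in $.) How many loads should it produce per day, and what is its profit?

x = 0 (shut down); profit = -$110

Profit at each row (π = 4x − TC): x=0: -110; x=1: -121; x=2: -124; x=3: -121; x=4: -119; x=5: -124; x=6: -146; x=7: -186; x=8: -254.
Profit is highest at x = 0. Equivalently, the lowest AVC in the table is 25/4 ≈ $6.25 at x = 4, and P = $4 falls below it — price never covers variable cost, so the firm shuts down and loses only its fixed cost.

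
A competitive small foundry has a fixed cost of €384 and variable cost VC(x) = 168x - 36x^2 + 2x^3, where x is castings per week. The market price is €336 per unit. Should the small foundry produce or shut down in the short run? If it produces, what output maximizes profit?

Strip out fixed cost: VC = 168x - 36x^2 + 2x^3. Then AVC = 168 - 36x + 2x^2 and MC = 168 - 72x + 6x^2.
AVC hits its minimum where MC = AVC, at x = 9, giving min AVC = 168 - 36·9 + 2·9^2 = €6.
Since P = €336 ≥ min AVC = €6, price covers variable cost and the firm should produce.
Set P = MC: 336 = 168 - 72x + 6x^2 → -168 - 72x + 6x^2 = 0. The roots are x = -2 and x = 14; the profit-maximizing output is on the rising part of MC, so x* = 14.
Check: AVC at x = 14 is €56 ≤ P, so revenue covers variable cost.
Profit = P·x − TC = 336·14 − 1168 = €3536.

Produce at x = 14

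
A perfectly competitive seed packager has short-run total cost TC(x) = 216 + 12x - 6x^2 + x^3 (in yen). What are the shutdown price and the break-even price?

Shutdown price = ¥3; break-even price = ¥48

AVC = 12 - 6x + x^2; minimized at x = 3, giving min AVC = ¥3. That is the shutdown price.
ATC = 216/x + 12 - 6x + x^2. Setting dATC/dx = −216/x^2 − 6 + 2x = 0 gives x = 6 (since 2·6^3 − 6·6^2 = 216).
min ATC = 216/6 + 12 − 6·6 + 6^2 = ¥48. That is the break-even price.
Between these two prices the firm operates at a loss; above ¥48 it earns a profit.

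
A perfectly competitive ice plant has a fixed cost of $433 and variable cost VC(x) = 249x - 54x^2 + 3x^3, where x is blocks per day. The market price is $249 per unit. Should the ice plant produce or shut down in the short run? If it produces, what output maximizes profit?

From TC, MC = TC'(x) = 249 - 108x + 9x^2 and AVC = VC/x = 249 - 54x + 3x^2.
AVC is minimized where dAVC/dx = -54 + 6x = 0, at x = 9; min AVC = 249 - 54·9 + 3·9^2 = $6.
Since P = $249 ≥ min AVC = $6, price covers variable cost and the firm should produce.
P = MC gives -108x + 9x^2 = 0, with roots 0 and 12. Take the larger (rising MC): x* = 12.
Check: AVC at x = 12 is $33 ≤ P, so revenue covers variable cost.
Profit = P·x − TC = 249·12 − 829 = $2159.

Produce at x = 12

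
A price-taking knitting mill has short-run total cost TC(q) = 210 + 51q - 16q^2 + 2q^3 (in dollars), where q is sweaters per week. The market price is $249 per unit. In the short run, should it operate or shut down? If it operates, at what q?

Produce at q = 9

Variable cost is VC = 51q - 16q^2 + 2q^3, so AVC = VC/q = 51 - 16q + 2q^2 and MC = dTC/dq = 51 - 32q + 6q^2.
AVC is minimized where dAVC/dq = -16 + 4q = 0, at q = 4; min AVC = 51 - 16·4 + 2·4^2 = $19.
Since P = $249 ≥ min AVC = $19, price covers variable cost and the firm should produce.
P = MC gives -198 - 32q + 6q^2 = 0, with roots -11/3 and 9. Take the larger (rising MC): q* = 9.
Check: AVC at q = 9 is $69 ≤ P, so revenue covers variable cost.
Profit = P·q − TC = 249·9 − 831 = $1410.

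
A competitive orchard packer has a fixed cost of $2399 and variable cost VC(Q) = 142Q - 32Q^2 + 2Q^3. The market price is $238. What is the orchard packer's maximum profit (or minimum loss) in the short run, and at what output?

AVC = 142 - 32Q + 2Q^2 has its minimum $14 at Q = 8; price $238 clears that bar, so the firm operates.
MC = 142 - 64Q + 6Q^2. Setting P = MC and taking the root on the rising branch gives Q* = 12.
TR = 238·12 = 2856. TC = 2399 + 552 = 2951. Profit = 2856 − 2951 = -$95.
By producing, the firm covers all variable cost plus $2304 of fixed cost; shutting down would lose the full $2399.

Profit = -$95 at Q = 12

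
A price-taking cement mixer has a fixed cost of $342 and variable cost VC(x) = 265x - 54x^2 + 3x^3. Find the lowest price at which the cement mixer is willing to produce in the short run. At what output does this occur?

$22 per unit, at x = 9

The firm shuts down when price falls below the minimum of average variable cost. AVC = VC/x = 265 - 54x + 3x^2.
At the minimum of AVC, MC = AVC. MC = 265 - 108x + 9x^2; setting MC = AVC gives 6x^2 - 54x = 0, so x = 9. min AVC = 22.
The firm shuts down for any P below $22.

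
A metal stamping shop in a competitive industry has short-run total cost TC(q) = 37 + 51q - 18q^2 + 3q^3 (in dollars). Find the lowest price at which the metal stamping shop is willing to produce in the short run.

The firm shuts down when price falls below the minimum of average variable cost. AVC = VC/q = 51 - 18q + 3q^2.
dAVC/dq = -18 + 6q = 0 gives q = 3. min AVC = 51 - 18·3 + 3·3^2 = 24.
So the shutdown price is $24.

$24 per unit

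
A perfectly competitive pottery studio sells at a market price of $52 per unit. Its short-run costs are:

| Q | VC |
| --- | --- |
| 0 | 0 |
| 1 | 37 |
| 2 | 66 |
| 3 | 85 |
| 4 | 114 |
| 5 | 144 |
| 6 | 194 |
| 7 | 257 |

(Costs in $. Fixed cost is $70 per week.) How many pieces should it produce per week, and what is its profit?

Profit at each row (π = 52Q − TC): Q=0: -70; Q=1: -55; Q=2: -32; Q=3: 1; Q=4: 24; Q=5: 46; Q=6: 48; Q=7: 37.
Profit is maximized at Q = 6. AVC there is 194/6 = $32.33 ≤ P, so producing beats shutting down (which would give -$70).

Q = 6; profit = $48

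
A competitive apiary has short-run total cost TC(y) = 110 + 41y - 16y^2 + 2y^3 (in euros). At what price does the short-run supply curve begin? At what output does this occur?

€9 per unit, at y = 4

Short-run supply begins at min AVC. From VC = 41y - 16y^2 + 2y^3, AVC = 41 - 16y + 2y^2.
At the minimum of AVC, MC = AVC. MC = 41 - 32y + 6y^2; setting MC = AVC gives 4y^2 - 16y = 0, so y = 4. min AVC = 9.
For P < €9 the firm produces nothing.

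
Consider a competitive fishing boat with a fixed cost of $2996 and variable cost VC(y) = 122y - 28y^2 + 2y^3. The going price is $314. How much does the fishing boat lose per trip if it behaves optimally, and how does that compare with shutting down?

Profit = -$116 at y = 12

AVC = 122 - 28y + 2y^2; min AVC = $24 at y = 7. Since P = $314 ≥ min AVC, the firm produces.
With MC = 122 - 56y + 6y^2, P = MC on the upward-sloping part at y* = 12.
TR = 314·12 = 3768. TC = 2996 + 888 = 3884. Profit = 3768 − 3884 = -$116.
By producing, the firm covers all variable cost plus $2880 of fixed cost; shutting down would lose the full $2996.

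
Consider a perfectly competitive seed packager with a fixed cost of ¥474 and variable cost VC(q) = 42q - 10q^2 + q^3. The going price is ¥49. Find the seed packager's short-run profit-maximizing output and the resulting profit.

Profit = -¥278 at q = 7

AVC = 42 - 10q + q^2; min AVC = ¥17 at q = 5. Since P = ¥49 ≥ min AVC, the firm produces.
MC = 42 - 20q + 3q^2. Setting P = MC and taking the root on the rising branch gives q* = 7.
TR = 49·7 = 343. TC = 474 + 147 = 621. Profit = 343 − 621 = -¥278.
That loss of ¥278 beats the ¥474 the firm would lose by shutting down; producing recovers ¥196 of fixed cost.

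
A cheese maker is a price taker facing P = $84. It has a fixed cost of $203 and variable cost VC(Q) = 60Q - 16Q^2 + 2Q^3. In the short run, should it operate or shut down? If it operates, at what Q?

Produce at Q = 6

Strip out fixed cost: VC = 60Q - 16Q^2 + 2Q^3. Then AVC = 60 - 16Q + 2Q^2 and MC = 60 - 32Q + 6Q^2.
AVC hits its minimum where MC = AVC, at Q = 4, giving min AVC = 60 - 16·4 + 2·4^2 = $28.
Because $84 ≥ $28, revenue can cover variable cost; the firm operates.
Solving P = MC: -24 - 32Q + 6Q^2 = 0 ⇒ Q = -2/3 or 6. On the upward-sloping branch, Q* = 6.
Check: AVC at Q = 6 is $36 ≤ P, so revenue covers variable cost.
Profit = P·Q − TC = 84·6 − 419 = $85.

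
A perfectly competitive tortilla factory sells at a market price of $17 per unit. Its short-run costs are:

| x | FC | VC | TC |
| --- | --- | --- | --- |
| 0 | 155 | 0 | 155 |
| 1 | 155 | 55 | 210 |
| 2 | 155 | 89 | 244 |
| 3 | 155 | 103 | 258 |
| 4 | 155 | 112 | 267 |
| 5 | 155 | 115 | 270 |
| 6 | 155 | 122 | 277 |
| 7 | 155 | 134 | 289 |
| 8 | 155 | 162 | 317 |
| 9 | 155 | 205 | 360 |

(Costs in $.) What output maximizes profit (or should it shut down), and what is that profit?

Profit at each row (π = 17x − TC): x=0: -155; x=1: -193; x=2: -210; x=3: -207; x=4: -199; x=5: -185; x=6: -175; x=7: -170; x=8: -181; x=9: -207.
Profit is highest at x = 0. Equivalently, the lowest AVC in the table is 134/7 ≈ $19.14 at x = 7, and P = $17 falls below it — price never covers variable cost, so the firm shuts down and loses only its fixed cost.

x = 0 (shut down); profit = -$155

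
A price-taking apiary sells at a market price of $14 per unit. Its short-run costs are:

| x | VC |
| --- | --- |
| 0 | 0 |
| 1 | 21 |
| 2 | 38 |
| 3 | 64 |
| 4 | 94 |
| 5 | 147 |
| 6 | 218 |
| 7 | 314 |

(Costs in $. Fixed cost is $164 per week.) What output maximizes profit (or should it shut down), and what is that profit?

Tabulate TR − TC: x=0: -164; x=1: -171; x=2: -174; x=3: -186; x=4: -202; x=5: -241; x=6: -298; x=7: -380.
Profit is highest at x = 0. Equivalently, the lowest AVC in the table is 38/2 ≈ $19 at x = 2, and P = $14 falls below it — price never covers variable cost, so the firm shuts down and loses only its fixed cost.

x = 0 (shut down); profit = -$164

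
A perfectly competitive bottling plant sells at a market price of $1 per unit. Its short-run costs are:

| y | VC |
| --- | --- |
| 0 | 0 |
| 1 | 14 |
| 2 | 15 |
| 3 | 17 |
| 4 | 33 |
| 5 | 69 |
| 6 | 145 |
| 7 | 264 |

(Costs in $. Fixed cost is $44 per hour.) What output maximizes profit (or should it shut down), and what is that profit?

y = 0 (shut down); profit = -$44

Tabulate TR − TC: y=0: -44; y=1: -57; y=2: -57; y=3: -58; y=4: -73; y=5: -108; y=6: -183; y=7: -301.
Profit is highest at y = 0. Equivalently, the lowest AVC in the table is 17/3 ≈ $5.67 at y = 3, and P = $1 falls below it — price never covers variable cost, so the firm shuts down and loses only its fixed cost.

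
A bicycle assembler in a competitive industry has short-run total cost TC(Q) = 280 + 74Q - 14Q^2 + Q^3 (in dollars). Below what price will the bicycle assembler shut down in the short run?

The shutdown price is the minimum of AVC. VC = 74Q - 14Q^2 + Q^3, so AVC = 74 - 14Q + Q^2.
At the minimum of AVC, MC = AVC. MC = 74 - 28Q + 3Q^2; setting MC = AVC gives 2Q^2 - 14Q = 0, so Q = 7. min AVC = 25.
For P < $25 the firm produces nothing.

$25 per unit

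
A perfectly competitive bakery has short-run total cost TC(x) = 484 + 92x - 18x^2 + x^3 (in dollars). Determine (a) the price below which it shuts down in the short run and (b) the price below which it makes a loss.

AVC = 92 - 18x + x^2; minimized at x = 9, giving min AVC = $11. That is the shutdown price.
ATC = 484/x + 92 - 18x + x^2. Setting dATC/dx = −484/x^2 − 18 + 2x = 0 gives x = 11 (since 2·11^3 − 18·11^2 = 484).
min ATC = 484/11 + 92 − 18·11 + 11^2 = $59. That is the break-even price.
For $11 ≤ P < $59 the firm produces at a loss; below $11 it shuts down.

Shutdown price = $11; break-even price = $59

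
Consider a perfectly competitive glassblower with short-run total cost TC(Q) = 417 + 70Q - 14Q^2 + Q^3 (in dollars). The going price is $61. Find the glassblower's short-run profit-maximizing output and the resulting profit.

Profit = -$93 at Q = 9

AVC = 70 - 14Q + Q^2 has its minimum $21 at Q = 7; price $61 clears that bar, so the firm operates.
With MC = 70 - 28Q + 3Q^2, P = MC on the upward-sloping part at Q* = 9.
TR = 61·9 = 549. TC = 417 + 225 = 642. Profit = 549 − 642 = -$93.
That loss of $93 beats the $417 the firm would lose by shutting down; producing recovers $324 of fixed cost.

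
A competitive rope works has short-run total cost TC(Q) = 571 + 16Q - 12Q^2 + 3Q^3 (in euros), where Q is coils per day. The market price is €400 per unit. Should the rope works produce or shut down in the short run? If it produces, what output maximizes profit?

Produce at Q = 8

Strip out fixed cost: VC = 16Q - 12Q^2 + 3Q^3. Then AVC = 16 - 12Q + 3Q^2 and MC = 16 - 24Q + 9Q^2.
AVC is minimized where dAVC/dQ = -12 + 6Q = 0, at Q = 2; min AVC = 16 - 12·2 + 3·2^2 = €4.
P = €400 exceeds min AVC = €4, so the firm stays open.
Set P = MC: 400 = 16 - 24Q + 9Q^2 → -384 - 24Q + 9Q^2 = 0. The roots are Q = -16/3 and Q = 8; the profit-maximizing output is on the rising part of MC, so Q* = 8.
Check: AVC at Q = 8 is €112 ≤ P, so revenue covers variable cost.
Profit = P·Q − TC = 400·8 − 1467 = €1733.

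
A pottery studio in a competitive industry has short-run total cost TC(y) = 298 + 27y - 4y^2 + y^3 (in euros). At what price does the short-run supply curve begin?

€23 per unit

The firm shuts down when price falls below the minimum of average variable cost. AVC = VC/y = 27 - 4y + y^2.
dAVC/dy = -4 + 2y = 0 gives y = 2. min AVC = 27 - 4·2 + 2^2 = 23.
For P < €23 the firm produces nothing.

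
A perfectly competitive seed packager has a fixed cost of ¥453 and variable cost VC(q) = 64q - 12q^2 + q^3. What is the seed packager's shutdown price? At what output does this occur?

¥28 per unit, at q = 6

Short-run supply begins at min AVC. From VC = 64q - 12q^2 + q^3, AVC = 64 - 12q + q^2.
dAVC/dq = -12 + 2q = 0 gives q = 6. min AVC = 64 - 12·6 + 6^2 = 28.
For P < ¥28 the firm produces nothing.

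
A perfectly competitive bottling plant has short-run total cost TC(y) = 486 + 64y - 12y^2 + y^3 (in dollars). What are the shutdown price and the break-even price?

Shutdown price = min AVC. AVC = 64 - 12y + y^2, with vertex at y = 6 and minimum $28.
ATC = 486/y + 64 - 12y + y^2. Setting dATC/dy = −486/y^2 − 12 + 2y = 0 gives y = 9 (since 2·9^3 − 12·9^2 = 486).
min ATC = 486/9 + 64 − 12·9 + 9^2 = $91. That is the break-even price.
For $28 ≤ P < $91 the firm produces at a loss; below $28 it shuts down.

Shutdown price = $28; break-even price = $91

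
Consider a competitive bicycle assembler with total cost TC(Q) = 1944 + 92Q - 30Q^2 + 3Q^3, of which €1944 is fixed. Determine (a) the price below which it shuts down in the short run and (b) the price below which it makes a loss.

Shutdown price = €17; break-even price = €281

Shutdown price = min AVC. AVC = 92 - 30Q + 3Q^2, with vertex at Q = 5 and minimum €17.
ATC = 1944/Q + 92 - 30Q + 3Q^2. Setting dATC/dQ = −1944/Q^2 − 30 + 6Q = 0 gives Q = 9 (since 6·9^3 − 30·9^2 = 1944).
min ATC = 1944/9 + 92 − 30·9 + 3·9^2 = €281. That is the break-even price.
Between these two prices the firm operates at a loss; above €281 it earns a profit.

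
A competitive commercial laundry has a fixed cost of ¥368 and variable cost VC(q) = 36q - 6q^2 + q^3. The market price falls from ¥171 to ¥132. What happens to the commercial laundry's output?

Output falls from 9 to 8

AVC = 36 - 6q + q^2, minimized at q = 3 where min AVC = ¥27. MC = 36 - 12q + 3q^2.
With P = ¥171 above the shutdown price, P = MC gives q = 9.
At P = ¥132 ≥ min AVC, set P = MC: q = 8. The firm stays open but cuts output.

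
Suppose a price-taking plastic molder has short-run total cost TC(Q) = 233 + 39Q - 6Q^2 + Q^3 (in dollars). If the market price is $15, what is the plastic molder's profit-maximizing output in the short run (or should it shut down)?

Shut down

Strip out fixed cost: VC = 39Q - 6Q^2 + Q^3. Then AVC = 39 - 6Q + Q^2 and MC = 39 - 12Q + 3Q^2.
AVC is minimized where dAVC/dQ = -6 + 2Q = 0, at Q = 3; min AVC = 39 - 6·3 + 3^2 = $30.
Since P = $15 < min AVC = $30, price fails to cover variable cost at any output.
Best response: produce nothing and absorb the $233 fixed cost.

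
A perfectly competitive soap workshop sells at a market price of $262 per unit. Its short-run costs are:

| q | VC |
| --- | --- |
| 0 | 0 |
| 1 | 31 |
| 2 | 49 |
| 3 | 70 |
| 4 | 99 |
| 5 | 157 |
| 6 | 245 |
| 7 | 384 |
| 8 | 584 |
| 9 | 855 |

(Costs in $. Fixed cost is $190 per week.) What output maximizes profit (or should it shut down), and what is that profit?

q = 8; profit = $1322

Profit at each row (π = 262q − TC): q=0: -190; q=1: 41; q=2: 285; q=3: 526; q=4: 759; q=5: 963; q=6: 1137; q=7: 1260; q=8: 1322; q=9: 1313.
Profit is maximized at q = 8. AVC there is 584/8 = $73 ≤ P, so producing beats shutting down (which would give -$190).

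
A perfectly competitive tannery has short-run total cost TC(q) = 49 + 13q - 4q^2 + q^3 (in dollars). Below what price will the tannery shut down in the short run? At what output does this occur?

The shutdown price is the minimum of AVC. VC = 13q - 4q^2 + q^3, so AVC = 13 - 4q + q^2.
dAVC/dq = -4 + 2q = 0 gives q = 2. min AVC = 13 - 4·2 + 2^2 = 9.
So the shutdown price is $9.

$9 per unit, at q = 2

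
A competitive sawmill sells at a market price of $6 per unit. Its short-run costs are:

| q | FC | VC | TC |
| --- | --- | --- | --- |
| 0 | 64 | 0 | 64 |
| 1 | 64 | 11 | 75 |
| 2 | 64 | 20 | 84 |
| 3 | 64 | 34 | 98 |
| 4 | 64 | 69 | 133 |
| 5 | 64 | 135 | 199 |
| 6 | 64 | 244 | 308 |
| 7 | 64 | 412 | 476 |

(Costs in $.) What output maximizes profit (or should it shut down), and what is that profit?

Compute π = P·q − TC at each output: q=0: -64; q=1: -69; q=2: -72; q=3: -80; q=4: -109; q=5: -169; q=6: -272; q=7: -434.
Profit is highest at q = 0. Equivalently, the lowest AVC in the table is 20/2 ≈ $10 at q = 2, and P = $6 falls below it — price never covers variable cost, so the firm shuts down and loses only its fixed cost.

q = 0 (shut down); profit = -$64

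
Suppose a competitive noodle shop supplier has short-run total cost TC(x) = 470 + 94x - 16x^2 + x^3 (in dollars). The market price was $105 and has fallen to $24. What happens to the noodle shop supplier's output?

Output falls from 11 to 0 (the firm shuts down)

MC = 94 - 32x + 3x^2; the shutdown threshold is min AVC = $30 (at x = 8).
At P = $105 ≥ min AVC, set P = MC on the rising branch: x = 11.
At P = $24 < min AVC = $30, price no longer covers variable cost at any output, so the firm shuts down: x = 0.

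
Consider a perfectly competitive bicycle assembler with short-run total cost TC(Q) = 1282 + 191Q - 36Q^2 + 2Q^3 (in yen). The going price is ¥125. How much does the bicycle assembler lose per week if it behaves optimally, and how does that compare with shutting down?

Profit = -¥314 at Q = 11

AVC = 191 - 36Q + 2Q^2 has its minimum ¥29 at Q = 9; price ¥125 clears that bar, so the firm operates.
MC = 191 - 72Q + 6Q^2. Setting P = MC and taking the root on the rising branch gives Q* = 11.
TR = 125·11 = 1375. TC = 1282 + 407 = 1689. Profit = 1375 − 1689 = -¥314.
That loss of ¥314 beats the ¥1282 the firm would lose by shutting down; producing recovers ¥968 of fixed cost.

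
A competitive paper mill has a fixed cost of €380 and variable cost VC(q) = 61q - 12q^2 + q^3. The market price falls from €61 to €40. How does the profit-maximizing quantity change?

Output falls from 8 to 7

MC = 61 - 24q + 3q^2; the shutdown threshold is min AVC = €25 (at q = 6).
With P = €61 above the shutdown price, P = MC gives q = 8.
At P = €40 ≥ min AVC, set P = MC: q = 7. The firm stays open but cuts output.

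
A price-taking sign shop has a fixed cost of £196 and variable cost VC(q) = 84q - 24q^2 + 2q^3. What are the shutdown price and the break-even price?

Shutdown price = min AVC. AVC = 84 - 24q + 2q^2, with vertex at q = 6 and minimum £12.
ATC = 196/q + 84 - 24q + 2q^2. Setting dATC/dq = −196/q^2 − 24 + 4q = 0 gives q = 7 (since 4·7^3 − 24·7^2 = 196).
min ATC = 196/7 + 84 − 24·7 + 2·7^2 = £42. That is the break-even price.
Between these two prices the firm operates at a loss; above £42 it earns a profit.

Shutdown price = £12; break-even price = £42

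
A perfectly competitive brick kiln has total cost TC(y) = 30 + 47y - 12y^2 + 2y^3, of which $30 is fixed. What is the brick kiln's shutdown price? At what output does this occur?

$29 per unit, at y = 3

The shutdown price is the minimum of AVC. VC = 47y - 12y^2 + 2y^3, so AVC = 47 - 12y + 2y^2.
At the minimum of AVC, MC = AVC. MC = 47 - 24y + 6y^2; setting MC = AVC gives 4y^2 - 12y = 0, so y = 3. min AVC = 29.
So the shutdown price is $29.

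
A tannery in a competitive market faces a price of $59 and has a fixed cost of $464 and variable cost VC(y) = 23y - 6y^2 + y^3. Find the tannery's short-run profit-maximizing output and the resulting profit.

Profit = -$248 at y = 6

AVC = 23 - 6y + y^2 has its minimum $14 at y = 3; price $59 clears that bar, so the firm operates.
With MC = 23 - 12y + 3y^2, P = MC on the upward-sloping part at y* = 6.
TR = 59·6 = 354. TC = 464 + 138 = 602. Profit = 354 − 602 = -$248.
By producing, the firm covers all variable cost plus $216 of fixed cost; shutting down would lose the full $464.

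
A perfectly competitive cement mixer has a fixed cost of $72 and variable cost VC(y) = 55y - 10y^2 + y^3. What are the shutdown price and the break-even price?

Shutdown price = $30; break-even price = $43

Shutdown price = min AVC. AVC = 55 - 10y + y^2, with vertex at y = 5 and minimum $30.
ATC = 72/y + 55 - 10y + y^2. Setting dATC/dy = −72/y^2 − 10 + 2y = 0 gives y = 6 (since 2·6^3 − 10·6^2 = 72).
min ATC = 72/6 + 55 − 10·6 + 6^2 = $43. That is the break-even price.
Between these two prices the firm operates at a loss; above $43 it earns a profit.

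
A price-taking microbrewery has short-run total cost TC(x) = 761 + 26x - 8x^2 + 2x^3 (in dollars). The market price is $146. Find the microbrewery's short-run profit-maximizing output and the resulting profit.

Profit = -$185 at x = 6

AVC = 26 - 8x + 2x^2; min AVC = $18 at x = 2. Since P = $146 ≥ min AVC, the firm produces.
MC = 26 - 16x + 6x^2. Setting P = MC and taking the root on the rising branch gives x* = 6.
TR = 146·6 = 876. TC = 761 + 300 = 1061. Profit = 876 − 1061 = -$185.
By producing, the firm covers all variable cost plus $576 of fixed cost; shutting down would lose the full $761.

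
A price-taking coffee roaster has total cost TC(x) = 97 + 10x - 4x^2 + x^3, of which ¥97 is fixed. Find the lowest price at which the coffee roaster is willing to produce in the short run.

The firm shuts down when price falls below the minimum of average variable cost. AVC = VC/x = 10 - 4x + x^2.
dAVC/dx = -4 + 2x = 0 gives x = 2. min AVC = 10 - 4·2 + 2^2 = 6.
The firm shuts down for any P below ¥6.

¥6 per unit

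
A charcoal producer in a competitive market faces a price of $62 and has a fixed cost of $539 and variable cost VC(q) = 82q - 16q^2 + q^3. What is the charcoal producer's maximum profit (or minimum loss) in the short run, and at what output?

Profit = -$139 at q = 10

AVC = 82 - 16q + q^2; min AVC = $18 at q = 8. Since P = $62 ≥ min AVC, the firm produces.
MC = 82 - 32q + 3q^2. Setting P = MC and taking the root on the rising branch gives q* = 10.
TR = 62·10 = 620. TC = 539 + 220 = 759. Profit = 620 − 759 = -$139.
By producing, the firm covers all variable cost plus $400 of fixed cost; shutting down would lose the full $539.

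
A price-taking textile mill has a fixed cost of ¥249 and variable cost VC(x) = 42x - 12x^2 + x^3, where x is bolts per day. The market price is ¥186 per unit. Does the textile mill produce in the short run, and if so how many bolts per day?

Produce at x = 12

Variable cost is VC = 42x - 12x^2 + x^3, so AVC = VC/x = 42 - 12x + x^2 and MC = dTC/dx = 42 - 24x + 3x^2.
AVC is minimized where dAVC/dx = -12 + 2x = 0, at x = 6; min AVC = 42 - 12·6 + 6^2 = ¥6.
Because ¥186 ≥ ¥6, revenue can cover variable cost; the firm operates.
Solving P = MC: -144 - 24x + 3x^2 = 0 ⇒ x = -4 or 12. On the upward-sloping branch, x* = 12.
Check: AVC at x = 12 is ¥42 ≤ P, so revenue covers variable cost.
Profit = P·x − TC = 186·12 − 753 = ¥1479.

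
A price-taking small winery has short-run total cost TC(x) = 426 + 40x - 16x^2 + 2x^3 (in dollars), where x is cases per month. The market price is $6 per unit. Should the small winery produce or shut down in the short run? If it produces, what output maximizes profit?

Shut down

From TC, MC = TC'(x) = 40 - 32x + 6x^2 and AVC = VC/x = 40 - 16x + 2x^2.
The AVC parabola has its vertex at x = 16/4 = 4, where AVC = 40 - 16·4 + 2·4^2 = $8.
With P < min AVC ($6 < $8), every unit sold adds to the loss.
The firm minimizes its loss by shutting down and losing only its fixed cost of $426.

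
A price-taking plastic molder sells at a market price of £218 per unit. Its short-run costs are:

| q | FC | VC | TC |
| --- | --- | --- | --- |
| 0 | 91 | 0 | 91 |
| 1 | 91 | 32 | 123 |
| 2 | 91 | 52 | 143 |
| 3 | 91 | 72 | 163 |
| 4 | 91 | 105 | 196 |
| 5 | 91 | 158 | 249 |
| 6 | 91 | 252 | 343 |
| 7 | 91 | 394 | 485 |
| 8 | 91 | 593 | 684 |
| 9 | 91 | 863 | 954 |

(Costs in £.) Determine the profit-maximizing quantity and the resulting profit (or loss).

q = 8; profit = £1060

Profit at each row (π = 218q − TC): q=0: -91; q=1: 95; q=2: 293; q=3: 491; q=4: 676; q=5: 841; q=6: 965; q=7: 1041; q=8: 1060; q=9: 1008.
Profit is maximized at q = 8. AVC there is 593/8 = £74.12 ≤ P, so producing beats shutting down (which would give -£91).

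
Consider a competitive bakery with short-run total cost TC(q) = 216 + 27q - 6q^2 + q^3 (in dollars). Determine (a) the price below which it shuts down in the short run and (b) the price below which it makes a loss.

Shutdown price = $18; break-even price = $63

Shutdown price = min AVC. AVC = 27 - 6q + q^2, with vertex at q = 3 and minimum $18.
ATC = 216/q + 27 - 6q + q^2. Setting dATC/dq = −216/q^2 − 6 + 2q = 0 gives q = 6 (since 2·6^3 − 6·6^2 = 216).
min ATC = 216/6 + 27 − 6·6 + 6^2 = $63. That is the break-even price.
For $18 ≤ P < $63 the firm produces at a loss; below $18 it shuts down.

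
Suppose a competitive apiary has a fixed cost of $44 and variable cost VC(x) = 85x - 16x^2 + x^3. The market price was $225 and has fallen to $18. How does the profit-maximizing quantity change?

MC = 85 - 32x + 3x^2; the shutdown threshold is min AVC = $21 (at x = 8).
With P = $225 above the shutdown price, P = MC gives x = 14.
At P = $18 < min AVC = $21, price no longer covers variable cost at any output, so the firm shuts down: x = 0.

Output falls from 14 to 0 (the firm shuts down)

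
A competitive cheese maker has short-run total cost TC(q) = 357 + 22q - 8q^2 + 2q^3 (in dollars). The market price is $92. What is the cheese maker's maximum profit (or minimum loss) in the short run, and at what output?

AVC = 22 - 8q + 2q^2 has its minimum $14 at q = 2; price $92 clears that bar, so the firm operates.
With MC = 22 - 16q + 6q^2, P = MC on the upward-sloping part at q* = 5.
TR = 92·5 = 460. TC = 357 + 160 = 517. Profit = 460 − 517 = -$57.
That loss of $57 beats the $357 the firm would lose by shutting down; producing recovers $300 of fixed cost.

Profit = -$57 at q = 5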